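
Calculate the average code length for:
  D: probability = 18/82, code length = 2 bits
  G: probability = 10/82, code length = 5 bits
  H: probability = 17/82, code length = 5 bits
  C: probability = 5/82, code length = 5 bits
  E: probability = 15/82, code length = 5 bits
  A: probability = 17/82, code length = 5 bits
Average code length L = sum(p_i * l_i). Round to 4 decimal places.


Weighted contributions p_i * l_i:
  D: (18/82) * 2 = 36/82
  G: (10/82) * 5 = 50/82
  H: (17/82) * 5 = 85/82
  C: (5/82) * 5 = 25/82
  E: (15/82) * 5 = 75/82
  A: (17/82) * 5 = 85/82
Sum = (36 + 50 + 85 + 25 + 75 + 85)/82 = 356/82

L = 356/82 = 4.3415 bits/symbol


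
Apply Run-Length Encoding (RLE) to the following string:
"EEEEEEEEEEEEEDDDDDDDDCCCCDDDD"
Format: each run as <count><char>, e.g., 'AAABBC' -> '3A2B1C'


Scanning runs left to right:
  i=0: run of 'E' x 13 -> '13E'
  i=13: run of 'D' x 8 -> '8D'
  i=21: run of 'C' x 4 -> '4C'
  i=25: run of 'D' x 4 -> '4D'

RLE = 13E8D4C4D


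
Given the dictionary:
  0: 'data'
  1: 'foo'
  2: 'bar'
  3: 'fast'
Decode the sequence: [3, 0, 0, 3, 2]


Look up each index in the dictionary:
  3 -> 'fast'
  0 -> 'data'
  0 -> 'data'
  3 -> 'fast'
  2 -> 'bar'

Decoded: "fast data data fast bar"


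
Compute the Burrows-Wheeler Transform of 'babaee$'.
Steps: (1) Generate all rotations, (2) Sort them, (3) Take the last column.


Rotations (sorted):
  0: $babaee -> last char: e
  1: abaee$b -> last char: b
  2: aee$bab -> last char: b
  3: babaee$ -> last char: $
  4: baee$ba -> last char: a
  5: e$babae -> last char: e
  6: ee$baba -> last char: a


BWT = ebb$aea


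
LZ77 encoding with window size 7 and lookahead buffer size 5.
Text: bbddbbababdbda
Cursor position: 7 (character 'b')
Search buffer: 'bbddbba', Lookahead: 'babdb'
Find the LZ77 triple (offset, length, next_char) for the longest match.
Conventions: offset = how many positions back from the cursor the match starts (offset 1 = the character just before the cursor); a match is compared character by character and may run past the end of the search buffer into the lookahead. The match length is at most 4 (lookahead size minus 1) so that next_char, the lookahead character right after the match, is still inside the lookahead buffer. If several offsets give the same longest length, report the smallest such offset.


Try each offset into the search buffer:
  offset=1 (pos 6, char 'a'): match length 0
  offset=2 (pos 5, char 'b'): match length 3
  offset=3 (pos 4, char 'b'): match length 1
  offset=4 (pos 3, char 'd'): match length 0
  offset=5 (pos 2, char 'd'): match length 0
  offset=6 (pos 1, char 'b'): match length 1
  offset=7 (pos 0, char 'b'): match length 1
Longest match has length 3 at offset 2.
next_char = character at position 7 + 3 = 10 -> 'd'

Best match: offset=2, length=3 (matching 'bab' starting at position 5)
LZ77 triple: (2, 3, 'd')


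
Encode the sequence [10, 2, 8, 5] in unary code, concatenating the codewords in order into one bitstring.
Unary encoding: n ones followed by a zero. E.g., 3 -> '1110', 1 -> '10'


Encode each number as n ones followed by a terminating 0:
  10 -> 11111111110 (11 bits)
  2 -> 110 (3 bits)
  8 -> 111111110 (9 bits)
  5 -> 111110 (6 bits)
Total length = 11 + 3 + 9 + 6 = 29 bits.

Unary([10, 2, 8, 5]) = 11111111110110111111110111110 (29 bits)


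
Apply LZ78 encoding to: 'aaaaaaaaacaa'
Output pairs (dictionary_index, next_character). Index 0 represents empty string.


LZ78 encoding steps:
Dictionary: {0: ''}
Step 1: w='' (idx 0), next='a' -> output (0, 'a'), add 'a' as idx 1
Step 2: w='a' (idx 1), next='a' -> output (1, 'a'), add 'aa' as idx 2
Step 3: w='aa' (idx 2), next='a' -> output (2, 'a'), add 'aaa' as idx 3
Step 4: w='aaa' (idx 3), next='c' -> output (3, 'c'), add 'aaac' as idx 4
Step 5: w='aa' (idx 2), end of input -> output (2, '')


Encoded: [(0, 'a'), (1, 'a'), (2, 'a'), (3, 'c'), (2, '')]


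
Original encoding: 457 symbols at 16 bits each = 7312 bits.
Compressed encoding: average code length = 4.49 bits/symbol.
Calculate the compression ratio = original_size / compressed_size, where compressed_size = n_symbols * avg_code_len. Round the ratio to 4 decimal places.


original_size = n_symbols * orig_bits = 457 * 16 = 7312 bits
compressed_size = n_symbols * avg_code_len = 457 * 4.49 = 2051.93 bits
ratio = original_size / compressed_size = 7312 / 2051.93 = 3.5635

Compression ratio = 3.5635


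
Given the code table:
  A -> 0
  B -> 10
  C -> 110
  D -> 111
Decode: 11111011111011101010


Decoding:
111 -> D
110 -> C
111 -> D
110 -> C
111 -> D
0 -> A
10 -> B
10 -> B


Result: DCDCDABB


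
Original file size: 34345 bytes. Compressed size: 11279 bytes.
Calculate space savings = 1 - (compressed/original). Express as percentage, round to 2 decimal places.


ratio = compressed/original = 11279/34345 = 0.328403
savings = 1 - ratio = 1 - 0.328403 = 0.671597
as a percentage: 0.671597 * 100 = 67.16%

Space savings = 1 - 11279/34345 = 67.16%


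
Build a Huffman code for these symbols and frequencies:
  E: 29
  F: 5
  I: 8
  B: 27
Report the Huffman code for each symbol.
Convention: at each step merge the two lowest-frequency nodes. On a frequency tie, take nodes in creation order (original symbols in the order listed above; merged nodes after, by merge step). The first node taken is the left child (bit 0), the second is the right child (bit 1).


Huffman tree construction:
Step 1: Merge F(5) + I(8) = 13
Step 2: Merge (F+I)(13) + B(27) = 40
Step 3: Merge E(29) + ((F+I)+B)(40) = 69
Read each symbol's code off the tree from the root (left child = 0, right child = 1).

Codes:
  E: 0 (length 1)
  F: 100 (length 3)
  I: 101 (length 3)
  B: 11 (length 2)
Average code length: 122/69 = 1.7681 bits/symbol


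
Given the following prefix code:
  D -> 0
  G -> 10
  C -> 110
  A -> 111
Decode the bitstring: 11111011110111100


Decoding step by step:
Bits 111 -> A
Bits 110 -> C
Bits 111 -> A
Bits 10 -> G
Bits 111 -> A
Bits 10 -> G
Bits 0 -> D


Decoded message: ACAGAGD


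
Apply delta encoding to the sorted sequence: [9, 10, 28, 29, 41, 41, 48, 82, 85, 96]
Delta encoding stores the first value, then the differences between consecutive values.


First value: 9
Deltas:
  10 - 9 = 1
  28 - 10 = 18
  29 - 28 = 1
  41 - 29 = 12
  41 - 41 = 0
  48 - 41 = 7
  82 - 48 = 34
  85 - 82 = 3
  96 - 85 = 11


Delta encoded: [9, 1, 18, 1, 12, 0, 7, 34, 3, 11]


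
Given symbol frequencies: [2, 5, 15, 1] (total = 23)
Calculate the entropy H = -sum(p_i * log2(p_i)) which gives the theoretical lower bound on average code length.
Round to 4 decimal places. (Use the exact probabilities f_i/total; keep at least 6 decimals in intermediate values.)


Per-symbol terms -p_i * log2(p_i) with p_i = f_i/23:
  p = 2/23 = 0.086957: log2(p) = -3.523562, -p*log2(p) = 0.306397
  p = 5/23 = 0.217391: log2(p) = -2.201634, -p*log2(p) = 0.478616
  p = 15/23 = 0.652174: log2(p) = -0.616671, -p*log2(p) = 0.402177
  p = 1/23 = 0.043478: log2(p) = -4.523562, -p*log2(p) = 0.196677
H = 0.306397 + 0.478616 + 0.402177 + 0.196677 = 1.383867

H = 1.3839 bits/symbol


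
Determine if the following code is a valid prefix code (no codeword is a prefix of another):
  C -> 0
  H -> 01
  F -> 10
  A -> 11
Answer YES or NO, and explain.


Checking each pair (does one codeword prefix another?):
  C='0' vs H='01': prefix -- VIOLATION

NO -- this is NOT a valid prefix code. C (0) is a prefix of H (01).


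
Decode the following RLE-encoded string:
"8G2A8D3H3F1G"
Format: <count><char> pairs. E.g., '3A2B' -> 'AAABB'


Expanding each <count><char> pair:
  8G -> 'GGGGGGGG'
  2A -> 'AA'
  8D -> 'DDDDDDDD'
  3H -> 'HHH'
  3F -> 'FFF'
  1G -> 'G'

Decoded = GGGGGGGGAADDDDDDDDHHHFFFG


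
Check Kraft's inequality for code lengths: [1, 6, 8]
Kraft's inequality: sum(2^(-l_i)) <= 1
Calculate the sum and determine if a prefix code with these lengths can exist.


Sum = 2^(-1) + 2^(-6) + 2^(-8)
    = 0.5 + 0.015625 + 0.00390625
    = 133/256 = 0.51953125
Since 0.51953125 <= 1, Kraft's inequality IS satisfied.
A prefix code with these lengths CAN exist.

Kraft sum = 0.51953125. Satisfied.


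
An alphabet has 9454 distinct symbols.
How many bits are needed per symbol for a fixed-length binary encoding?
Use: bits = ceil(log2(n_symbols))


log2(9454) = 13.2067
Bracket: 2^13 = 8192 < 9454 <= 2^14 = 16384
So ceil(log2(9454)) = 14

bits = ceil(log2(9454)) = ceil(13.2067) = 14 bits


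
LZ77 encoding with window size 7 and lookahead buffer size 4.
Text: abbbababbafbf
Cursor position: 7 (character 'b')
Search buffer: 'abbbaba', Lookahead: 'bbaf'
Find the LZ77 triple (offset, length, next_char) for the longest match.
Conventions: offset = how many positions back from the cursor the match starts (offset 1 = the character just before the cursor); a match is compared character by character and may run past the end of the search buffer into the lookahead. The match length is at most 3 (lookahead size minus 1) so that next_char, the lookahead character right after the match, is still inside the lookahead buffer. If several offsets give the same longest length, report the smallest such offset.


Try each offset into the search buffer:
  offset=1 (pos 6, char 'a'): match length 0
  offset=2 (pos 5, char 'b'): match length 1
  offset=3 (pos 4, char 'a'): match length 0
  offset=4 (pos 3, char 'b'): match length 1
  offset=5 (pos 2, char 'b'): match length 3
  offset=6 (pos 1, char 'b'): match length 2
  offset=7 (pos 0, char 'a'): match length 0
Longest match has length 3 at offset 5.
next_char = character at position 7 + 3 = 10 -> 'f'

Best match: offset=5, length=3 (matching 'bba' starting at position 2)
LZ77 triple: (5, 3, 'f')


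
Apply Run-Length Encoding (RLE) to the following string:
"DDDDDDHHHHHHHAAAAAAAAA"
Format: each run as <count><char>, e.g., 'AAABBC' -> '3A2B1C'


Scanning runs left to right:
  i=0: run of 'D' x 6 -> '6D'
  i=6: run of 'H' x 7 -> '7H'
  i=13: run of 'A' x 9 -> '9A'

RLE = 6D7H9A


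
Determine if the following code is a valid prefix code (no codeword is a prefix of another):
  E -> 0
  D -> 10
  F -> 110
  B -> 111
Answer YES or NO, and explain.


Checking each pair (does one codeword prefix another?):
  E='0' vs D='10': no prefix
  E='0' vs F='110': no prefix
  E='0' vs B='111': no prefix
  D='10' vs E='0': no prefix
  D='10' vs F='110': no prefix
  D='10' vs B='111': no prefix
  F='110' vs E='0': no prefix
  F='110' vs D='10': no prefix
  F='110' vs B='111': no prefix
  B='111' vs E='0': no prefix
  B='111' vs D='10': no prefix
  B='111' vs F='110': no prefix
No violation found over all pairs.

YES -- this is a valid prefix code. No codeword is a prefix of any other codeword.


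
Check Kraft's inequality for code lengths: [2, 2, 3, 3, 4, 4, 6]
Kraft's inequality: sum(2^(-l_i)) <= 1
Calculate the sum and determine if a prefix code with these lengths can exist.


Sum = 2^(-2) + 2^(-2) + 2^(-3) + 2^(-3) + 2^(-4) + 2^(-4) + 2^(-6)
    = 0.25 + 0.25 + 0.125 + 0.125 + 0.0625 + 0.0625 + 0.015625
    = 57/64 = 0.890625
Since 0.890625 <= 1, Kraft's inequality IS satisfied.
A prefix code with these lengths CAN exist.

Kraft sum = 0.890625. Satisfied.


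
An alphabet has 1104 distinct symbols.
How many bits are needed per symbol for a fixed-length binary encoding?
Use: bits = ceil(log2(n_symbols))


log2(1104) = 10.1085
Bracket: 2^10 = 1024 < 1104 <= 2^11 = 2048
So ceil(log2(1104)) = 11

bits = ceil(log2(1104)) = ceil(10.1085) = 11 bits


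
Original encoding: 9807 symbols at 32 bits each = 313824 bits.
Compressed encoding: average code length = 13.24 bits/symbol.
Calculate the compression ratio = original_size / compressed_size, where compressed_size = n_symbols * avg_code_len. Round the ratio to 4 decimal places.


original_size = n_symbols * orig_bits = 9807 * 32 = 313824 bits
compressed_size = n_symbols * avg_code_len = 9807 * 13.24 = 129844.68 bits
ratio = original_size / compressed_size = 313824 / 129844.68 = 2.4169

Compression ratio = 2.4169


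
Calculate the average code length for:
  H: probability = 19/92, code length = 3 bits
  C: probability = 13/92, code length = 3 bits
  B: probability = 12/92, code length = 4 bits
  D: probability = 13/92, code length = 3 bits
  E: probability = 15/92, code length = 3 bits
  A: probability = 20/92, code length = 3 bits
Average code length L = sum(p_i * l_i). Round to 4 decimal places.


Weighted contributions p_i * l_i:
  H: (19/92) * 3 = 57/92
  C: (13/92) * 3 = 39/92
  B: (12/92) * 4 = 48/92
  D: (13/92) * 3 = 39/92
  E: (15/92) * 3 = 45/92
  A: (20/92) * 3 = 60/92
Sum = (57 + 39 + 48 + 39 + 45 + 60)/92 = 288/92

L = 288/92 = 3.1304 bits/symbol


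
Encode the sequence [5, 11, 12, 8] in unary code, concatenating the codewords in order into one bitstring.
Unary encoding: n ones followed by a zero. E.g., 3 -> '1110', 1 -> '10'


Encode each number as n ones followed by a terminating 0:
  5 -> 111110 (6 bits)
  11 -> 111111111110 (12 bits)
  12 -> 1111111111110 (13 bits)
  8 -> 111111110 (9 bits)
Total length = 6 + 12 + 13 + 9 = 40 bits.

Unary([5, 11, 12, 8]) = 1111101111111111101111111111110111111110 (40 bits)


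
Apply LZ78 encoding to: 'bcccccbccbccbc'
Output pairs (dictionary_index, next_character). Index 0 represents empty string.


LZ78 encoding steps:
Dictionary: {0: ''}
Step 1: w='' (idx 0), next='b' -> output (0, 'b'), add 'b' as idx 1
Step 2: w='' (idx 0), next='c' -> output (0, 'c'), add 'c' as idx 2
Step 3: w='c' (idx 2), next='c' -> output (2, 'c'), add 'cc' as idx 3
Step 4: w='cc' (idx 3), next='b' -> output (3, 'b'), add 'ccb' as idx 4
Step 5: w='ccb' (idx 4), next='c' -> output (4, 'c'), add 'ccbc' as idx 5
Step 6: w='c' (idx 2), next='b' -> output (2, 'b'), add 'cb' as idx 6
Step 7: w='c' (idx 2), end of input -> output (2, '')


Encoded: [(0, 'b'), (0, 'c'), (2, 'c'), (3, 'b'), (4, 'c'), (2, 'b'), (2, '')]


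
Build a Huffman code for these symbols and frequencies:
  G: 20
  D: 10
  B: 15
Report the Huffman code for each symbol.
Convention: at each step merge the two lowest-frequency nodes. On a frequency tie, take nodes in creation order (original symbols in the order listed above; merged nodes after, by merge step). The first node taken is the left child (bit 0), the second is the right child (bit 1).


Huffman tree construction:
Step 1: Merge D(10) + B(15) = 25
Step 2: Merge G(20) + (D+B)(25) = 45
Read each symbol's code off the tree from the root (left child = 0, right child = 1).

Codes:
  G: 0 (length 1)
  D: 10 (length 2)
  B: 11 (length 2)
Average code length: 70/45 = 1.5556 bits/symbol


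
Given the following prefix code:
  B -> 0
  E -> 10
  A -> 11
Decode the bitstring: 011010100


Decoding step by step:
Bits 0 -> B
Bits 11 -> A
Bits 0 -> B
Bits 10 -> E
Bits 10 -> E
Bits 0 -> B


Decoded message: BABEEB


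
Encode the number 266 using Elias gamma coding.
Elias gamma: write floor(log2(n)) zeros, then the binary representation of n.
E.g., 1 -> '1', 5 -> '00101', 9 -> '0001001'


num_bits = floor(log2(266)) + 1 = 9
leading_zeros = num_bits - 1 = 8
binary(266) = 100001010

Elias gamma(266) = '00000000' + '100001010' = 00000000100001010 (17 bits)


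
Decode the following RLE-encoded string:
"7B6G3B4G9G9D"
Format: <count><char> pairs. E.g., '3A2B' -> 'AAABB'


Expanding each <count><char> pair:
  7B -> 'BBBBBBB'
  6G -> 'GGGGGG'
  3B -> 'BBB'
  4G -> 'GGGG'
  9G -> 'GGGGGGGGG'
  9D -> 'DDDDDDDDD'

Decoded = BBBBBBBGGGGGGBBBGGGGGGGGGGGGGDDDDDDDDD


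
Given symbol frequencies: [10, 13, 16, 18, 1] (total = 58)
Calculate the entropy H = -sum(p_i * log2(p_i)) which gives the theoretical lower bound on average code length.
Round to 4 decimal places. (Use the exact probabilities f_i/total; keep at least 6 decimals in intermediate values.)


Per-symbol terms -p_i * log2(p_i) with p_i = f_i/58:
  p = 10/58 = 0.172414: log2(p) = -2.536053, -p*log2(p) = 0.437251
  p = 13/58 = 0.224138: log2(p) = -2.157541, -p*log2(p) = 0.483587
  p = 16/58 = 0.275862: log2(p) = -1.857981, -p*log2(p) = 0.512546
  p = 18/58 = 0.310345: log2(p) = -1.688056, -p*log2(p) = 0.523879
  p = 1/58 = 0.017241: log2(p) = -5.857981, -p*log2(p) = 0.101000
H = 0.437251 + 0.483587 + 0.512546 + 0.523879 + 0.101000 = 2.058263

H = 2.0583 bits/symbol


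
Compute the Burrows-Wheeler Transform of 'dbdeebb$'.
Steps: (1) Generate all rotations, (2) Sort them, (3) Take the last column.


Rotations (sorted):
  0: $dbdeebb -> last char: b
  1: b$dbdeeb -> last char: b
  2: bb$dbdee -> last char: e
  3: bdeebb$d -> last char: d
  4: dbdeebb$ -> last char: $
  5: deebb$db -> last char: b
  6: ebb$dbde -> last char: e
  7: eebb$dbd -> last char: d


BWT = bbed$bed


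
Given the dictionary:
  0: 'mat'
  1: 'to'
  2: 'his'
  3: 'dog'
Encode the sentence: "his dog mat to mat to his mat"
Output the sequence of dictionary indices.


Look up each word in the dictionary:
  'his' -> 2
  'dog' -> 3
  'mat' -> 0
  'to' -> 1
  'mat' -> 0
  'to' -> 1
  'his' -> 2
  'mat' -> 0

Encoded: [2, 3, 0, 1, 0, 1, 2, 0]


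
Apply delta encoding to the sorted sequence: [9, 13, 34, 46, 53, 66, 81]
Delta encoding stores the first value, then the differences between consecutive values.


First value: 9
Deltas:
  13 - 9 = 4
  34 - 13 = 21
  46 - 34 = 12
  53 - 46 = 7
  66 - 53 = 13
  81 - 66 = 15


Delta encoded: [9, 4, 21, 12, 7, 13, 15]


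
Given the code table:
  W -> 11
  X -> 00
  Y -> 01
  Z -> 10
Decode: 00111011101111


Decoding:
00 -> X
11 -> W
10 -> Z
11 -> W
10 -> Z
11 -> W
11 -> W


Result: XWZWZWW


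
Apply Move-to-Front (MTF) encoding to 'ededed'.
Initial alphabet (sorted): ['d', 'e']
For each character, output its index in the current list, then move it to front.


MTF encoding:
'e': index 1 in ['d', 'e'] -> ['e', 'd']
'd': index 1 in ['e', 'd'] -> ['d', 'e']
'e': index 1 in ['d', 'e'] -> ['e', 'd']
'd': index 1 in ['e', 'd'] -> ['d', 'e']
'e': index 1 in ['d', 'e'] -> ['e', 'd']
'd': index 1 in ['e', 'd'] -> ['d', 'e']


Output: [1, 1, 1, 1, 1, 1]


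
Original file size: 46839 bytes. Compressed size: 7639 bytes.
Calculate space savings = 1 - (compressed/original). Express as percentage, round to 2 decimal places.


ratio = compressed/original = 7639/46839 = 0.163091
savings = 1 - ratio = 1 - 0.163091 = 0.836909
as a percentage: 0.836909 * 100 = 83.69%

Space savings = 1 - 7639/46839 = 83.69%


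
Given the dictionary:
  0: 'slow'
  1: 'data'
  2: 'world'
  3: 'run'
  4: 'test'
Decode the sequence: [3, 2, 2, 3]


Look up each index in the dictionary:
  3 -> 'run'
  2 -> 'world'
  2 -> 'world'
  3 -> 'run'

Decoded: "run world world run"


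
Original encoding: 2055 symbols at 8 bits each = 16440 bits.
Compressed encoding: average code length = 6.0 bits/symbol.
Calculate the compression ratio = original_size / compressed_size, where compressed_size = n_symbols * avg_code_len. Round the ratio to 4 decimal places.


original_size = n_symbols * orig_bits = 2055 * 8 = 16440 bits
compressed_size = n_symbols * avg_code_len = 2055 * 6.0 = 12330.0 bits
ratio = original_size / compressed_size = 16440 / 12330.0 = 1.3333

Compression ratio = 1.3333


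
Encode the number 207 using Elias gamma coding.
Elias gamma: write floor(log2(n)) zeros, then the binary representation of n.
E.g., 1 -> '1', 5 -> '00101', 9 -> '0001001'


num_bits = floor(log2(207)) + 1 = 8
leading_zeros = num_bits - 1 = 7
binary(207) = 11001111

Elias gamma(207) = '0000000' + '11001111' = 000000011001111 (15 bits)


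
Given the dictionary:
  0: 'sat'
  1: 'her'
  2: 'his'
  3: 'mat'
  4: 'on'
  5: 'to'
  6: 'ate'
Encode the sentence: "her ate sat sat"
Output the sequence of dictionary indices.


Look up each word in the dictionary:
  'her' -> 1
  'ate' -> 6
  'sat' -> 0
  'sat' -> 0

Encoded: [1, 6, 0, 0]


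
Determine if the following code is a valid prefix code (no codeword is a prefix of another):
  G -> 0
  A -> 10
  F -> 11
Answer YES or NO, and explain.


Checking each pair (does one codeword prefix another?):
  G='0' vs A='10': no prefix
  G='0' vs F='11': no prefix
  A='10' vs G='0': no prefix
  A='10' vs F='11': no prefix
  F='11' vs G='0': no prefix
  F='11' vs A='10': no prefix
No violation found over all pairs.

YES -- this is a valid prefix code. No codeword is a prefix of any other codeword.


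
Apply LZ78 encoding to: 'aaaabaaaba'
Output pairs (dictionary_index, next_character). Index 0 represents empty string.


LZ78 encoding steps:
Dictionary: {0: ''}
Step 1: w='' (idx 0), next='a' -> output (0, 'a'), add 'a' as idx 1
Step 2: w='a' (idx 1), next='a' -> output (1, 'a'), add 'aa' as idx 2
Step 3: w='a' (idx 1), next='b' -> output (1, 'b'), add 'ab' as idx 3
Step 4: w='aa' (idx 2), next='a' -> output (2, 'a'), add 'aaa' as idx 4
Step 5: w='' (idx 0), next='b' -> output (0, 'b'), add 'b' as idx 5
Step 6: w='a' (idx 1), end of input -> output (1, '')


Encoded: [(0, 'a'), (1, 'a'), (1, 'b'), (2, 'a'), (0, 'b'), (1, '')]


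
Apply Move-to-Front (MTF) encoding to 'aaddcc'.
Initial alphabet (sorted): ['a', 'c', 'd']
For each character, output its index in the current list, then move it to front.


MTF encoding:
'a': index 0 in ['a', 'c', 'd'] -> ['a', 'c', 'd']
'a': index 0 in ['a', 'c', 'd'] -> ['a', 'c', 'd']
'd': index 2 in ['a', 'c', 'd'] -> ['d', 'a', 'c']
'd': index 0 in ['d', 'a', 'c'] -> ['d', 'a', 'c']
'c': index 2 in ['d', 'a', 'c'] -> ['c', 'd', 'a']
'c': index 0 in ['c', 'd', 'a'] -> ['c', 'd', 'a']


Output: [0, 0, 2, 0, 2, 0]


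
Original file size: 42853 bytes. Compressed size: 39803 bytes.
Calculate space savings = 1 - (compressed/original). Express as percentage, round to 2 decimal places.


ratio = compressed/original = 39803/42853 = 0.928826
savings = 1 - ratio = 1 - 0.928826 = 0.071174
as a percentage: 0.071174 * 100 = 7.12%

Space savings = 1 - 39803/42853 = 7.12%


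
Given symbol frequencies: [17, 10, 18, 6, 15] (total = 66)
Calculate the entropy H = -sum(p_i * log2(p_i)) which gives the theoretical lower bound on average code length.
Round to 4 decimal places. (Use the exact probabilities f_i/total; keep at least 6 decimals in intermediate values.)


Per-symbol terms -p_i * log2(p_i) with p_i = f_i/66:
  p = 17/66 = 0.257576: log2(p) = -1.956931, -p*log2(p) = 0.504058
  p = 10/66 = 0.151515: log2(p) = -2.722466, -p*log2(p) = 0.412495
  p = 18/66 = 0.272727: log2(p) = -1.874469, -p*log2(p) = 0.511219
  p = 6/66 = 0.090909: log2(p) = -3.459432, -p*log2(p) = 0.314494
  p = 15/66 = 0.227273: log2(p) = -2.137504, -p*log2(p) = 0.485796
H = 0.504058 + 0.412495 + 0.511219 + 0.314494 + 0.485796 = 2.228062

H = 2.2281 bits/symbol


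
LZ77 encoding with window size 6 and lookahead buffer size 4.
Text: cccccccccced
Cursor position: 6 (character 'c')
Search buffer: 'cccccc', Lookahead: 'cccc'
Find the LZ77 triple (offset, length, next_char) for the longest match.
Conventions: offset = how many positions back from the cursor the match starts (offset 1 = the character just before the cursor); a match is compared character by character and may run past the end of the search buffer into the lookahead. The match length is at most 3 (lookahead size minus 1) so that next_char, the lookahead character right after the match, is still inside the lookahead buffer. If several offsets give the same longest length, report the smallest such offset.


Try each offset into the search buffer:
  offset=1 (pos 5, char 'c'): match length 3
  offset=2 (pos 4, char 'c'): match length 3
  offset=3 (pos 3, char 'c'): match length 3
  offset=4 (pos 2, char 'c'): match length 3
  offset=5 (pos 1, char 'c'): match length 3
  offset=6 (pos 0, char 'c'): match length 3
Longest match has length 3, found at offsets 1, 2, 3, 4, 5, 6; take the smallest, offset 1.
next_char = character at position 6 + 3 = 9 -> 'c'

Best match: offset=1, length=3 (matching 'ccc' starting at position 5)
LZ77 triple: (1, 3, 'c')


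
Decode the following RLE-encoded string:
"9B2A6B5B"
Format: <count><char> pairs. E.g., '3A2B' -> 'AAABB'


Expanding each <count><char> pair:
  9B -> 'BBBBBBBBB'
  2A -> 'AA'
  6B -> 'BBBBBB'
  5B -> 'BBBBB'

Decoded = BBBBBBBBBAABBBBBBBBBBB


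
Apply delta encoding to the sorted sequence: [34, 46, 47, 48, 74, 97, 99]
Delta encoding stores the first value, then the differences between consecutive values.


First value: 34
Deltas:
  46 - 34 = 12
  47 - 46 = 1
  48 - 47 = 1
  74 - 48 = 26
  97 - 74 = 23
  99 - 97 = 2


Delta encoded: [34, 12, 1, 1, 26, 23, 2]


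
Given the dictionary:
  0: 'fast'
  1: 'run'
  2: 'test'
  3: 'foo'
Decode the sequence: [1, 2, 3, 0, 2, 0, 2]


Look up each index in the dictionary:
  1 -> 'run'
  2 -> 'test'
  3 -> 'foo'
  0 -> 'fast'
  2 -> 'test'
  0 -> 'fast'
  2 -> 'test'

Decoded: "run test foo fast test fast test"


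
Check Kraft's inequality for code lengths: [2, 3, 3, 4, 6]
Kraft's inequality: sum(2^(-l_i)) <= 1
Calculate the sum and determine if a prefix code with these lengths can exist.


Sum = 2^(-2) + 2^(-3) + 2^(-3) + 2^(-4) + 2^(-6)
    = 0.25 + 0.125 + 0.125 + 0.0625 + 0.015625
    = 37/64 = 0.578125
Since 0.578125 <= 1, Kraft's inequality IS satisfied.
A prefix code with these lengths CAN exist.

Kraft sum = 0.578125. Satisfied.


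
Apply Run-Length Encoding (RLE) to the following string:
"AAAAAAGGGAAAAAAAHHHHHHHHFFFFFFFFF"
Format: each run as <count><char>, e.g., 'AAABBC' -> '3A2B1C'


Scanning runs left to right:
  i=0: run of 'A' x 6 -> '6A'
  i=6: run of 'G' x 3 -> '3G'
  i=9: run of 'A' x 7 -> '7A'
  i=16: run of 'H' x 8 -> '8H'
  i=24: run of 'F' x 9 -> '9F'

RLE = 6A3G7A8H9F


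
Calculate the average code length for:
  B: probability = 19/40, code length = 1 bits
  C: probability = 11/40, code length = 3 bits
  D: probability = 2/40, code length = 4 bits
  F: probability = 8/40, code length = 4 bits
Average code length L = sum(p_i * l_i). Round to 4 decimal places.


Weighted contributions p_i * l_i:
  B: (19/40) * 1 = 19/40
  C: (11/40) * 3 = 33/40
  D: (2/40) * 4 = 8/40
  F: (8/40) * 4 = 32/40
Sum = (19 + 33 + 8 + 32)/40 = 92/40

L = 92/40 = 2.3000 bits/symbol


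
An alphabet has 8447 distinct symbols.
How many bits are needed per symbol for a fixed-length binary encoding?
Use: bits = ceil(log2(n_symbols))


log2(8447) = 13.0442
Bracket: 2^13 = 8192 < 8447 <= 2^14 = 16384
So ceil(log2(8447)) = 14

bits = ceil(log2(8447)) = ceil(13.0442) = 14 bits


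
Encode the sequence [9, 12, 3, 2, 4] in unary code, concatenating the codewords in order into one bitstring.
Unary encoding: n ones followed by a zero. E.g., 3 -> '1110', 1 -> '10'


Encode each number as n ones followed by a terminating 0:
  9 -> 1111111110 (10 bits)
  12 -> 1111111111110 (13 bits)
  3 -> 1110 (4 bits)
  2 -> 110 (3 bits)
  4 -> 11110 (5 bits)
Total length = 10 + 13 + 4 + 3 + 5 = 35 bits.

Unary([9, 12, 3, 2, 4]) = 11111111101111111111110111011011110 (35 bits)


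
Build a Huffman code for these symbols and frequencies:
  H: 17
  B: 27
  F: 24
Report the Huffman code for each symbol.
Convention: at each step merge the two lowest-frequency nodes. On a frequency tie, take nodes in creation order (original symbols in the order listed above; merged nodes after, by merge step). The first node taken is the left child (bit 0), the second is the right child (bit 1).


Huffman tree construction:
Step 1: Merge H(17) + F(24) = 41
Step 2: Merge B(27) + (H+F)(41) = 68
Read each symbol's code off the tree from the root (left child = 0, right child = 1).

Codes:
  H: 10 (length 2)
  B: 0 (length 1)
  F: 11 (length 2)
Average code length: 109/68 = 1.6029 bits/symbol


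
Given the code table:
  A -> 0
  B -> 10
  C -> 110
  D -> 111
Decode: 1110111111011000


Decoding:
111 -> D
0 -> A
111 -> D
111 -> D
0 -> A
110 -> C
0 -> A
0 -> A


Result: DADDACAA


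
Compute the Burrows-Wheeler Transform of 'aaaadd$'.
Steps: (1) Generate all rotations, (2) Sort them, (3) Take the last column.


Rotations (sorted):
  0: $aaaadd -> last char: d
  1: aaaadd$ -> last char: $
  2: aaadd$a -> last char: a
  3: aadd$aa -> last char: a
  4: add$aaa -> last char: a
  5: d$aaaad -> last char: d
  6: dd$aaaa -> last char: a


BWT = d$aaada


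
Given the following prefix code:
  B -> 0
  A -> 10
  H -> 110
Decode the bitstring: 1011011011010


Decoding step by step:
Bits 10 -> A
Bits 110 -> H
Bits 110 -> H
Bits 110 -> H
Bits 10 -> A


Decoded message: AHHHA


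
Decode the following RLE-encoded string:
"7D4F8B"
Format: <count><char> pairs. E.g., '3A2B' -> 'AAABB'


Expanding each <count><char> pair:
  7D -> 'DDDDDDD'
  4F -> 'FFFF'
  8B -> 'BBBBBBBB'

Decoded = DDDDDDDFFFFBBBBBBBB


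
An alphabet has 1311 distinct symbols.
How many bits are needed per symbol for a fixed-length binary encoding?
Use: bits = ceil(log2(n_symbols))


log2(1311) = 10.3565
Bracket: 2^10 = 1024 < 1311 <= 2^11 = 2048
So ceil(log2(1311)) = 11

bits = ceil(log2(1311)) = ceil(10.3565) = 11 bits


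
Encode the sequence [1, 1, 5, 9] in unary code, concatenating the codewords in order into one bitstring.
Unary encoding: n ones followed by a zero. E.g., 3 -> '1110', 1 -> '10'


Encode each number as n ones followed by a terminating 0:
  1 -> 10 (2 bits)
  1 -> 10 (2 bits)
  5 -> 111110 (6 bits)
  9 -> 1111111110 (10 bits)
Total length = 2 + 2 + 6 + 10 = 20 bits.

Unary([1, 1, 5, 9]) = 10101111101111111110 (20 bits)


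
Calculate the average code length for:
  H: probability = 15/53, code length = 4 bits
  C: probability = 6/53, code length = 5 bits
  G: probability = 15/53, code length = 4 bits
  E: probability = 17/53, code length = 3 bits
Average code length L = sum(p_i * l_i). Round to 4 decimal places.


Weighted contributions p_i * l_i:
  H: (15/53) * 4 = 60/53
  C: (6/53) * 5 = 30/53
  G: (15/53) * 4 = 60/53
  E: (17/53) * 3 = 51/53
Sum = (60 + 30 + 60 + 51)/53 = 201/53

L = 201/53 = 3.7925 bits/symbol


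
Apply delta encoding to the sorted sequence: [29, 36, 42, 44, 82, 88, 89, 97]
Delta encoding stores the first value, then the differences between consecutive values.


First value: 29
Deltas:
  36 - 29 = 7
  42 - 36 = 6
  44 - 42 = 2
  82 - 44 = 38
  88 - 82 = 6
  89 - 88 = 1
  97 - 89 = 8


Delta encoded: [29, 7, 6, 2, 38, 6, 1, 8]


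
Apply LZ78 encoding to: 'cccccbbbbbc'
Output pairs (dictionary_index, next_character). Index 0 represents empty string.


LZ78 encoding steps:
Dictionary: {0: ''}
Step 1: w='' (idx 0), next='c' -> output (0, 'c'), add 'c' as idx 1
Step 2: w='c' (idx 1), next='c' -> output (1, 'c'), add 'cc' as idx 2
Step 3: w='cc' (idx 2), next='b' -> output (2, 'b'), add 'ccb' as idx 3
Step 4: w='' (idx 0), next='b' -> output (0, 'b'), add 'b' as idx 4
Step 5: w='b' (idx 4), next='b' -> output (4, 'b'), add 'bb' as idx 5
Step 6: w='b' (idx 4), next='c' -> output (4, 'c'), add 'bc' as idx 6


Encoded: [(0, 'c'), (1, 'c'), (2, 'b'), (0, 'b'), (4, 'b'), (4, 'c')]


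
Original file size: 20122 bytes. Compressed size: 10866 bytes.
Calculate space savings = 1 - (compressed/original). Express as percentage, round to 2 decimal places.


ratio = compressed/original = 10866/20122 = 0.540006
savings = 1 - ratio = 1 - 0.540006 = 0.459994
as a percentage: 0.459994 * 100 = 46.0%

Space savings = 1 - 10866/20122 = 46.0%


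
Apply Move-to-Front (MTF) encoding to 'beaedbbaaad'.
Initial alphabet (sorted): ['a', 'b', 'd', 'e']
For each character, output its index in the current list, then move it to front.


MTF encoding:
'b': index 1 in ['a', 'b', 'd', 'e'] -> ['b', 'a', 'd', 'e']
'e': index 3 in ['b', 'a', 'd', 'e'] -> ['e', 'b', 'a', 'd']
'a': index 2 in ['e', 'b', 'a', 'd'] -> ['a', 'e', 'b', 'd']
'e': index 1 in ['a', 'e', 'b', 'd'] -> ['e', 'a', 'b', 'd']
'd': index 3 in ['e', 'a', 'b', 'd'] -> ['d', 'e', 'a', 'b']
'b': index 3 in ['d', 'e', 'a', 'b'] -> ['b', 'd', 'e', 'a']
'b': index 0 in ['b', 'd', 'e', 'a'] -> ['b', 'd', 'e', 'a']
'a': index 3 in ['b', 'd', 'e', 'a'] -> ['a', 'b', 'd', 'e']
'a': index 0 in ['a', 'b', 'd', 'e'] -> ['a', 'b', 'd', 'e']
'a': index 0 in ['a', 'b', 'd', 'e'] -> ['a', 'b', 'd', 'e']
'd': index 2 in ['a', 'b', 'd', 'e'] -> ['d', 'a', 'b', 'e']


Output: [1, 3, 2, 1, 3, 3, 0, 3, 0, 0, 2]


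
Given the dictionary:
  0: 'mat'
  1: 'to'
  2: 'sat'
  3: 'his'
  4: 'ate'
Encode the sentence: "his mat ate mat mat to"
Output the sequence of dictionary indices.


Look up each word in the dictionary:
  'his' -> 3
  'mat' -> 0
  'ate' -> 4
  'mat' -> 0
  'mat' -> 0
  'to' -> 1

Encoded: [3, 0, 4, 0, 0, 1]


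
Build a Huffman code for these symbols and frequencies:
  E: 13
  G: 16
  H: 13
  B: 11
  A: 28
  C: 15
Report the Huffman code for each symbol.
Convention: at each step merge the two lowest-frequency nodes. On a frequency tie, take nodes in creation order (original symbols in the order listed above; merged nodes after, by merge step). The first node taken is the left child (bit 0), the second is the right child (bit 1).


Huffman tree construction:
Step 1: Merge B(11) + E(13) = 24
Step 2: Merge H(13) + C(15) = 28
Step 3: Merge G(16) + (B+E)(24) = 40
Step 4: Merge A(28) + (H+C)(28) = 56
Step 5: Merge (G+(B+E))(40) + (A+(H+C))(56) = 96
Read each symbol's code off the tree from the root (left child = 0, right child = 1).

Codes:
  E: 011 (length 3)
  G: 00 (length 2)
  H: 110 (length 3)
  B: 010 (length 3)
  A: 10 (length 2)
  C: 111 (length 3)
Average code length: 244/96 = 2.5417 bits/symbol


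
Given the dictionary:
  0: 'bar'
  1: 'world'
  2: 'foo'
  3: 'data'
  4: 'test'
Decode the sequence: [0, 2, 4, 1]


Look up each index in the dictionary:
  0 -> 'bar'
  2 -> 'foo'
  4 -> 'test'
  1 -> 'world'

Decoded: "bar foo test world"


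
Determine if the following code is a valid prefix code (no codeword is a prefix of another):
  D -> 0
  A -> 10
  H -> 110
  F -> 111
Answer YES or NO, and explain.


Checking each pair (does one codeword prefix another?):
  D='0' vs A='10': no prefix
  D='0' vs H='110': no prefix
  D='0' vs F='111': no prefix
  A='10' vs D='0': no prefix
  A='10' vs H='110': no prefix
  A='10' vs F='111': no prefix
  H='110' vs D='0': no prefix
  H='110' vs A='10': no prefix
  H='110' vs F='111': no prefix
  F='111' vs D='0': no prefix
  F='111' vs A='10': no prefix
  F='111' vs H='110': no prefix
No violation found over all pairs.

YES -- this is a valid prefix code. No codeword is a prefix of any other codeword.


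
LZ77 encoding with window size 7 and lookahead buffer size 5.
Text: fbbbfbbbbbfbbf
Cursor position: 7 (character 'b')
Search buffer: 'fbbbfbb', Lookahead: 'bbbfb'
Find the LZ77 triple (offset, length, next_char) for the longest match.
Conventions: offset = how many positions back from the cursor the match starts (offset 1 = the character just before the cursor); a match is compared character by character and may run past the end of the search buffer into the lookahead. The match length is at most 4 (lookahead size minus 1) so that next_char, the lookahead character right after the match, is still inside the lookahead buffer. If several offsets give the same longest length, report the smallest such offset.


Try each offset into the search buffer:
  offset=1 (pos 6, char 'b'): match length 3
  offset=2 (pos 5, char 'b'): match length 3
  offset=3 (pos 4, char 'f'): match length 0
  offset=4 (pos 3, char 'b'): match length 1
  offset=5 (pos 2, char 'b'): match length 2
  offset=6 (pos 1, char 'b'): match length 4
  offset=7 (pos 0, char 'f'): match length 0
Longest match has length 4 at offset 6.
next_char = character at position 7 + 4 = 11 -> 'b'

Best match: offset=6, length=4 (matching 'bbbf' starting at position 1)
LZ77 triple: (6, 4, 'b')


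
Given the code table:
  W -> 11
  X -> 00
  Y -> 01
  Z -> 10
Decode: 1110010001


Decoding:
11 -> W
10 -> Z
01 -> Y
00 -> X
01 -> Y


Result: WZYXY


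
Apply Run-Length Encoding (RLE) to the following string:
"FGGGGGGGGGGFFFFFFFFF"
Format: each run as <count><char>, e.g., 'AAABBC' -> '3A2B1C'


Scanning runs left to right:
  i=0: run of 'F' x 1 -> '1F'
  i=1: run of 'G' x 10 -> '10G'
  i=11: run of 'F' x 9 -> '9F'

RLE = 1F10G9F


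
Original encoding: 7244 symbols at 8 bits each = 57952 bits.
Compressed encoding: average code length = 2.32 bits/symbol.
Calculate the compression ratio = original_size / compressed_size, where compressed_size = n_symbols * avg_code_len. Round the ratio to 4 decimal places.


original_size = n_symbols * orig_bits = 7244 * 8 = 57952 bits
compressed_size = n_symbols * avg_code_len = 7244 * 2.32 = 16806.08 bits
ratio = original_size / compressed_size = 57952 / 16806.08 = 3.4483

Compression ratio = 3.4483


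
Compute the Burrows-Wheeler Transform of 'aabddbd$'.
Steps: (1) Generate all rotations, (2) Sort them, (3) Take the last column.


Rotations (sorted):
  0: $aabddbd -> last char: d
  1: aabddbd$ -> last char: $
  2: abddbd$a -> last char: a
  3: bd$aabdd -> last char: d
  4: bddbd$aa -> last char: a
  5: d$aabddb -> last char: b
  6: dbd$aabd -> last char: d
  7: ddbd$aab -> last char: b


BWT = d$adabdb


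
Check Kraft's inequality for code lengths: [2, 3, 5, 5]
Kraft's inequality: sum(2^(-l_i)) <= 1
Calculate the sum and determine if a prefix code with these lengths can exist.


Sum = 2^(-2) + 2^(-3) + 2^(-5) + 2^(-5)
    = 0.25 + 0.125 + 0.03125 + 0.03125
    = 14/32 = 0.4375
Since 0.4375 <= 1, Kraft's inequality IS satisfied.
A prefix code with these lengths CAN exist.

Kraft sum = 0.4375. Satisfied.


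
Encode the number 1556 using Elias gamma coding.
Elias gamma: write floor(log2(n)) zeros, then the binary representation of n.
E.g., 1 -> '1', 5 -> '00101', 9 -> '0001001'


num_bits = floor(log2(1556)) + 1 = 11
leading_zeros = num_bits - 1 = 10
binary(1556) = 11000010100

Elias gamma(1556) = '0000000000' + '11000010100' = 000000000011000010100 (21 bits)


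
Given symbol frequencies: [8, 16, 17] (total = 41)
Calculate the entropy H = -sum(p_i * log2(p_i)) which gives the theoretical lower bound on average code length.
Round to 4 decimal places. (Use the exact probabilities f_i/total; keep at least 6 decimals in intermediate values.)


Per-symbol terms -p_i * log2(p_i) with p_i = f_i/41:
  p = 8/41 = 0.195122: log2(p) = -2.357552, -p*log2(p) = 0.460010
  p = 16/41 = 0.390244: log2(p) = -1.357552, -p*log2(p) = 0.529776
  p = 17/41 = 0.414634: log2(p) = -1.270089, -p*log2(p) = 0.526622
H = 0.460010 + 0.529776 + 0.526622 = 1.516408

H = 1.5164 bits/symbol


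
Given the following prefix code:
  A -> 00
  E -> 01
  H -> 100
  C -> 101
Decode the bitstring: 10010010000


Decoding step by step:
Bits 100 -> H
Bits 100 -> H
Bits 100 -> H
Bits 00 -> A


Decoded message: HHHA


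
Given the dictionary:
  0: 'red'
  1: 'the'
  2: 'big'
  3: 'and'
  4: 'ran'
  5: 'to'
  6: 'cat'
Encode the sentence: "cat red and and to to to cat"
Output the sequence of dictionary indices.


Look up each word in the dictionary:
  'cat' -> 6
  'red' -> 0
  'and' -> 3
  'and' -> 3
  'to' -> 5
  'to' -> 5
  'to' -> 5
  'cat' -> 6

Encoded: [6, 0, 3, 3, 5, 5, 5, 6]


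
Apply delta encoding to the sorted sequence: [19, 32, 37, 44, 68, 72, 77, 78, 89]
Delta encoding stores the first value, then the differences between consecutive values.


First value: 19
Deltas:
  32 - 19 = 13
  37 - 32 = 5
  44 - 37 = 7
  68 - 44 = 24
  72 - 68 = 4
  77 - 72 = 5
  78 - 77 = 1
  89 - 78 = 11


Delta encoded: [19, 13, 5, 7, 24, 4, 5, 1, 11]


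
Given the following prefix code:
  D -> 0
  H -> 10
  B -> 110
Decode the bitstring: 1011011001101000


Decoding step by step:
Bits 10 -> H
Bits 110 -> B
Bits 110 -> B
Bits 0 -> D
Bits 110 -> B
Bits 10 -> H
Bits 0 -> D
Bits 0 -> D


Decoded message: HBBDBHDD


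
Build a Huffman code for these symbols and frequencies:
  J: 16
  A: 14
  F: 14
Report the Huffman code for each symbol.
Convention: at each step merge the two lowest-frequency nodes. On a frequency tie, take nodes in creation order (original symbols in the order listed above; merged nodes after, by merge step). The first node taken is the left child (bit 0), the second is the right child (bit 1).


Huffman tree construction:
Step 1: Merge A(14) + F(14) = 28
Step 2: Merge J(16) + (A+F)(28) = 44
Read each symbol's code off the tree from the root (left child = 0, right child = 1).

Codes:
  J: 0 (length 1)
  A: 10 (length 2)
  F: 11 (length 2)
Average code length: 72/44 = 1.6364 bits/symbol
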